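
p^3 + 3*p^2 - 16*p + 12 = (p - 2)*(p - 1)*(p + 6)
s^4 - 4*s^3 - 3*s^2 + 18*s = s*(s - 3)^2*(s + 2)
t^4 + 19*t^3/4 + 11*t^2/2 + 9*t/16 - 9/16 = (t - 1/4)*(t + 1/2)*(t + 3/2)*(t + 3)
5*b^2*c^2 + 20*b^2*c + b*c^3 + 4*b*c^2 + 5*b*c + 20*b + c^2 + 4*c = (5*b + c)*(c + 4)*(b*c + 1)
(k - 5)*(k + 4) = k^2 - k - 20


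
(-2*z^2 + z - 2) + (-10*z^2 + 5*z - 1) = -12*z^2 + 6*z - 3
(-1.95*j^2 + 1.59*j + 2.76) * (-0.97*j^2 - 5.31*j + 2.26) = 1.8915*j^4 + 8.8122*j^3 - 15.5271*j^2 - 11.0622*j + 6.2376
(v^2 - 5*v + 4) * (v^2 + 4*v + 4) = v^4 - v^3 - 12*v^2 - 4*v + 16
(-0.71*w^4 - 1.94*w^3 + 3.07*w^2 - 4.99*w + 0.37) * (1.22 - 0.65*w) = 0.4615*w^5 + 0.3948*w^4 - 4.3623*w^3 + 6.9889*w^2 - 6.3283*w + 0.4514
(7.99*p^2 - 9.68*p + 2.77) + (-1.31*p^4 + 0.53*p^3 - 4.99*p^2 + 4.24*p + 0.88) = -1.31*p^4 + 0.53*p^3 + 3.0*p^2 - 5.44*p + 3.65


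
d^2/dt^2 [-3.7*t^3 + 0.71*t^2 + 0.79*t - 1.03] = 1.42 - 22.2*t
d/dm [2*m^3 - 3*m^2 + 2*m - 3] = 6*m^2 - 6*m + 2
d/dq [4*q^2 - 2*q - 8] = 8*q - 2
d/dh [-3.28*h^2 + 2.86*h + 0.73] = 2.86 - 6.56*h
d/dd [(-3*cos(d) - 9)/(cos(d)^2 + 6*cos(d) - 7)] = 3*(sin(d)^2 - 6*cos(d) - 26)*sin(d)/(cos(d)^2 + 6*cos(d) - 7)^2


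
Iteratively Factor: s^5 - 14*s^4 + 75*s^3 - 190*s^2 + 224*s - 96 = (s - 4)*(s^4 - 10*s^3 + 35*s^2 - 50*s + 24) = (s - 4)^2*(s^3 - 6*s^2 + 11*s - 6) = (s - 4)^2*(s - 3)*(s^2 - 3*s + 2) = (s - 4)^2*(s - 3)*(s - 2)*(s - 1)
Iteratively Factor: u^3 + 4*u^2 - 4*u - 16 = (u - 2)*(u^2 + 6*u + 8) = (u - 2)*(u + 2)*(u + 4)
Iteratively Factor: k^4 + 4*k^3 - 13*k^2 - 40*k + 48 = (k + 4)*(k^3 - 13*k + 12) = (k - 1)*(k + 4)*(k^2 + k - 12) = (k - 3)*(k - 1)*(k + 4)*(k + 4)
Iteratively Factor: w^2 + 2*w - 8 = (w + 4)*(w - 2)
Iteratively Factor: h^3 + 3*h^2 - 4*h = (h)*(h^2 + 3*h - 4) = h*(h - 1)*(h + 4)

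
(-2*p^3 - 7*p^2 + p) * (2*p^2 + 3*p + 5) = -4*p^5 - 20*p^4 - 29*p^3 - 32*p^2 + 5*p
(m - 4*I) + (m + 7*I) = 2*m + 3*I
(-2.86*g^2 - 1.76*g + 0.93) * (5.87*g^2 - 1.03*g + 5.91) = -16.7882*g^4 - 7.3854*g^3 - 9.6307*g^2 - 11.3595*g + 5.4963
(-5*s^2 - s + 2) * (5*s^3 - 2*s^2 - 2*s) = -25*s^5 + 5*s^4 + 22*s^3 - 2*s^2 - 4*s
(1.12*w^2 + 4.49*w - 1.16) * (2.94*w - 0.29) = 3.2928*w^3 + 12.8758*w^2 - 4.7125*w + 0.3364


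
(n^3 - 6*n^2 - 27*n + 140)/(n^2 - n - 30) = (n^2 - 11*n + 28)/(n - 6)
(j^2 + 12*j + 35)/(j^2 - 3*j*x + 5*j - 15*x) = (-j - 7)/(-j + 3*x)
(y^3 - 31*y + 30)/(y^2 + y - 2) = (y^2 + y - 30)/(y + 2)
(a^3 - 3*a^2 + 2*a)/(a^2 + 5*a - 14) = a*(a - 1)/(a + 7)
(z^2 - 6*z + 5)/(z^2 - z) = (z - 5)/z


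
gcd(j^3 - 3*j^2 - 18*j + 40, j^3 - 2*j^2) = j - 2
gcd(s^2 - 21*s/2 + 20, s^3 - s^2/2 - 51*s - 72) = s - 8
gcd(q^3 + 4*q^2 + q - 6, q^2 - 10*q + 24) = 1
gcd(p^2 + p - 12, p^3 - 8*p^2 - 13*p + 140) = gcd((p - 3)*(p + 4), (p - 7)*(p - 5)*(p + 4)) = p + 4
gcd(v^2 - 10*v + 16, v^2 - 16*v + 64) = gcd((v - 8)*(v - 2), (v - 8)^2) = v - 8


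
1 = 1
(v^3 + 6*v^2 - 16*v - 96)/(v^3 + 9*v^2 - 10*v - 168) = (v + 4)/(v + 7)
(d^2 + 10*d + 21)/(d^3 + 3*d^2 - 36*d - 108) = (d + 7)/(d^2 - 36)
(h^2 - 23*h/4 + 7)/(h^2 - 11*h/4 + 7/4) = (h - 4)/(h - 1)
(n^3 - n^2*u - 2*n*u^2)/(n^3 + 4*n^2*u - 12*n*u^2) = (n + u)/(n + 6*u)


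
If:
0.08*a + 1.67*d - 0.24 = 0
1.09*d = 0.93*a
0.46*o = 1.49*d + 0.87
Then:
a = 0.16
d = 0.14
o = 2.33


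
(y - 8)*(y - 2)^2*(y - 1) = y^4 - 13*y^3 + 48*y^2 - 68*y + 32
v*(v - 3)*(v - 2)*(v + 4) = v^4 - v^3 - 14*v^2 + 24*v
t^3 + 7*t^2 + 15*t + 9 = (t + 1)*(t + 3)^2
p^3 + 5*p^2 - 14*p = p*(p - 2)*(p + 7)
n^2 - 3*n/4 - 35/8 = (n - 5/2)*(n + 7/4)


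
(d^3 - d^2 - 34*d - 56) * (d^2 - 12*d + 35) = d^5 - 13*d^4 + 13*d^3 + 317*d^2 - 518*d - 1960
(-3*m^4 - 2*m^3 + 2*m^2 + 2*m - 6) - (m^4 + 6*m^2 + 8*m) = -4*m^4 - 2*m^3 - 4*m^2 - 6*m - 6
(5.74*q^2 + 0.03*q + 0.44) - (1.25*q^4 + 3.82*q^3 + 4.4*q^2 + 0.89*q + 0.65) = -1.25*q^4 - 3.82*q^3 + 1.34*q^2 - 0.86*q - 0.21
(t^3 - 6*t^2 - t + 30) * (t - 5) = t^4 - 11*t^3 + 29*t^2 + 35*t - 150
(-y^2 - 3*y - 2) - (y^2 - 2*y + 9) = -2*y^2 - y - 11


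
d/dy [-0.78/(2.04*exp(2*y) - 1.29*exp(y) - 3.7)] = (3.1824*exp(y) - 1.0062)*exp(y)/(-2.04*exp(2*y) + 1.29*exp(y) + 3.7)^2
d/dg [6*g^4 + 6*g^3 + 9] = g^2*(24*g + 18)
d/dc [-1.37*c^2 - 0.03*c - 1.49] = -2.74*c - 0.03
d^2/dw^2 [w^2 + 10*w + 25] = 2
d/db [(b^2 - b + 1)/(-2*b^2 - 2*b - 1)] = (-4*b^2 + 2*b + 3)/(4*b^4 + 8*b^3 + 8*b^2 + 4*b + 1)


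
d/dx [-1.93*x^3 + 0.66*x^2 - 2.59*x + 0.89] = -5.79*x^2 + 1.32*x - 2.59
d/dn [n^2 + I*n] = 2*n + I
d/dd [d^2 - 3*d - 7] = 2*d - 3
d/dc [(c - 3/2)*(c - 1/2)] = 2*c - 2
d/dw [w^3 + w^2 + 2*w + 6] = 3*w^2 + 2*w + 2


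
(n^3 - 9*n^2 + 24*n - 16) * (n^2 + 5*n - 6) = n^5 - 4*n^4 - 27*n^3 + 158*n^2 - 224*n + 96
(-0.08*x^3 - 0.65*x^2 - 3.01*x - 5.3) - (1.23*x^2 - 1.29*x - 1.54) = -0.08*x^3 - 1.88*x^2 - 1.72*x - 3.76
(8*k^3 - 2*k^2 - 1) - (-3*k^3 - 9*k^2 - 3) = 11*k^3 + 7*k^2 + 2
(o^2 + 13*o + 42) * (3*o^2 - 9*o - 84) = 3*o^4 + 30*o^3 - 75*o^2 - 1470*o - 3528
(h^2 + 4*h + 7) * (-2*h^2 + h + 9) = -2*h^4 - 7*h^3 - h^2 + 43*h + 63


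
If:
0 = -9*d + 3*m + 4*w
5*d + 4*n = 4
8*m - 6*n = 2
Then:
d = 64*w/189 + 16/63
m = 16/21 - 20*w/63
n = 43/63 - 80*w/189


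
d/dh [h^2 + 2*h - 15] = 2*h + 2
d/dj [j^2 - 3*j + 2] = 2*j - 3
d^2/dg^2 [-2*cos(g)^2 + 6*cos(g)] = -6*cos(g) + 4*cos(2*g)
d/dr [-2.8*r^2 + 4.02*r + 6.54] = 4.02 - 5.6*r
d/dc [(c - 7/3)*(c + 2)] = 2*c - 1/3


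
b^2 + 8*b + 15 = (b + 3)*(b + 5)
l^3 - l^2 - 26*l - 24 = (l - 6)*(l + 1)*(l + 4)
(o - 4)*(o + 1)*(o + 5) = o^3 + 2*o^2 - 19*o - 20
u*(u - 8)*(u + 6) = u^3 - 2*u^2 - 48*u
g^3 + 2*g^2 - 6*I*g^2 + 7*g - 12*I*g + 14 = (g + 2)*(g - 7*I)*(g + I)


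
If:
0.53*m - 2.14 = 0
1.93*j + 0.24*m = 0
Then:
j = -0.50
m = 4.04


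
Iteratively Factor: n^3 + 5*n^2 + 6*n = (n)*(n^2 + 5*n + 6) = n*(n + 2)*(n + 3)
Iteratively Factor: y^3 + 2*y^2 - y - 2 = (y + 2)*(y^2 - 1) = (y + 1)*(y + 2)*(y - 1)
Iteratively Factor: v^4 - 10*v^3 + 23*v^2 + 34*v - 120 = (v - 5)*(v^3 - 5*v^2 - 2*v + 24) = (v - 5)*(v - 4)*(v^2 - v - 6) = (v - 5)*(v - 4)*(v + 2)*(v - 3)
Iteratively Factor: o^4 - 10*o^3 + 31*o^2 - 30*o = (o - 3)*(o^3 - 7*o^2 + 10*o) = (o - 3)*(o - 2)*(o^2 - 5*o) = (o - 5)*(o - 3)*(o - 2)*(o)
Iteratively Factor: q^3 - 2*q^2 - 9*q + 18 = (q - 2)*(q^2 - 9) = (q - 2)*(q + 3)*(q - 3)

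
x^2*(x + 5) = x^3 + 5*x^2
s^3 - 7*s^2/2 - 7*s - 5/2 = (s - 5)*(s + 1/2)*(s + 1)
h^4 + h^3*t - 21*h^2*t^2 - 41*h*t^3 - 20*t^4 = (h - 5*t)*(h + t)^2*(h + 4*t)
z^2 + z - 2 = (z - 1)*(z + 2)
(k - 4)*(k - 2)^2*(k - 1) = k^4 - 9*k^3 + 28*k^2 - 36*k + 16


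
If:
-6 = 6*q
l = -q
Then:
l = 1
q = -1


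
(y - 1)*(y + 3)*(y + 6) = y^3 + 8*y^2 + 9*y - 18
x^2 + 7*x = x*(x + 7)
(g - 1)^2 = g^2 - 2*g + 1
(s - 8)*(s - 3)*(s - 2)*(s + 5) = s^4 - 8*s^3 - 19*s^2 + 182*s - 240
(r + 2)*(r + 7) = r^2 + 9*r + 14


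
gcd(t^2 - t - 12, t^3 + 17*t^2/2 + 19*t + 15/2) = t + 3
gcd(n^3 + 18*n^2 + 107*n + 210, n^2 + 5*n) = n + 5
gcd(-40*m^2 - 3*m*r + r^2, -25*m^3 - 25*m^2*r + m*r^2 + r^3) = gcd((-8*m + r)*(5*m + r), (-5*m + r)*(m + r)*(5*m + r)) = 5*m + r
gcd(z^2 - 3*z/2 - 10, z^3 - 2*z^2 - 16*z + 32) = z - 4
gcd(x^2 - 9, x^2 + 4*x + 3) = x + 3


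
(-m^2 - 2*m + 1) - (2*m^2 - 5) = -3*m^2 - 2*m + 6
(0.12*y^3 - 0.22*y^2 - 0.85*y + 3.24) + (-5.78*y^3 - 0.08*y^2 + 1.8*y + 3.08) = -5.66*y^3 - 0.3*y^2 + 0.95*y + 6.32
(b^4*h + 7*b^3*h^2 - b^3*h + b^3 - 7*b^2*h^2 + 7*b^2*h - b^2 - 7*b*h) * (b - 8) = b^5*h + 7*b^4*h^2 - 9*b^4*h + b^4 - 63*b^3*h^2 + 15*b^3*h - 9*b^3 + 56*b^2*h^2 - 63*b^2*h + 8*b^2 + 56*b*h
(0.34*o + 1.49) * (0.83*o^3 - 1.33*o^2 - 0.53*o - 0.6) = 0.2822*o^4 + 0.7845*o^3 - 2.1619*o^2 - 0.9937*o - 0.894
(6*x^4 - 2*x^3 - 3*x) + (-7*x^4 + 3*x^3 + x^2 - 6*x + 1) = -x^4 + x^3 + x^2 - 9*x + 1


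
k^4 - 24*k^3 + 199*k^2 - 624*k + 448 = (k - 8)^2*(k - 7)*(k - 1)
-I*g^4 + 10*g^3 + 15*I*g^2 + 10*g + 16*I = (g - I)*(g + 2*I)*(g + 8*I)*(-I*g + 1)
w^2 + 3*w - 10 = (w - 2)*(w + 5)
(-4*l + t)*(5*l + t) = -20*l^2 + l*t + t^2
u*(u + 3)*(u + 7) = u^3 + 10*u^2 + 21*u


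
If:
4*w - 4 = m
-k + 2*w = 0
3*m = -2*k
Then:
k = 3/2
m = -1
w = 3/4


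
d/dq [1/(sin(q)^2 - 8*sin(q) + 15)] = 2*(4 - sin(q))*cos(q)/(sin(q)^2 - 8*sin(q) + 15)^2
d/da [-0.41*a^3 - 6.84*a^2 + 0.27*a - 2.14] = -1.23*a^2 - 13.68*a + 0.27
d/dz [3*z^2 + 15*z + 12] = 6*z + 15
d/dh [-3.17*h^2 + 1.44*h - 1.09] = 1.44 - 6.34*h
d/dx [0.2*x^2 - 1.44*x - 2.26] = 0.4*x - 1.44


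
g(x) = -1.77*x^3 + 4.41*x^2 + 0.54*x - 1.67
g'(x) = -5.31*x^2 + 8.82*x + 0.54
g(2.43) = 0.29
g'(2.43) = -9.38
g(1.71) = 3.30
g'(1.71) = 0.10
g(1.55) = 3.17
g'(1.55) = 1.45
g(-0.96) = 3.44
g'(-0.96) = -12.82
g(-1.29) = 8.77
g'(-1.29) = -19.67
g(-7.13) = 860.24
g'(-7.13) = -332.29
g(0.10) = -1.57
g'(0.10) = 1.37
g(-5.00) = 327.13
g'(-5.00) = -176.31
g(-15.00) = 6956.23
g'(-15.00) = -1326.51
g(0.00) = -1.67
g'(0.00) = 0.54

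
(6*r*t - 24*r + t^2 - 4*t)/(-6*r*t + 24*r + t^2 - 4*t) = (-6*r - t)/(6*r - t)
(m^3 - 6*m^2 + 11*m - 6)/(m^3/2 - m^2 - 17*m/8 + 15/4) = 8*(m^3 - 6*m^2 + 11*m - 6)/(4*m^3 - 8*m^2 - 17*m + 30)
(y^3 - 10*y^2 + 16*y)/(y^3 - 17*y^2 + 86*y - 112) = y/(y - 7)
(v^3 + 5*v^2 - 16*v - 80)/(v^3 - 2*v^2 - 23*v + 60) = (v + 4)/(v - 3)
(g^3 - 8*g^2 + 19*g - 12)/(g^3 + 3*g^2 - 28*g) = (g^2 - 4*g + 3)/(g*(g + 7))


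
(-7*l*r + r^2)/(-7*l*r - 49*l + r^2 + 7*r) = r/(r + 7)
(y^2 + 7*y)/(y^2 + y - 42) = y/(y - 6)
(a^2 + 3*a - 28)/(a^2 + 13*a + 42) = (a - 4)/(a + 6)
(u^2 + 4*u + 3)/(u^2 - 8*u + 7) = (u^2 + 4*u + 3)/(u^2 - 8*u + 7)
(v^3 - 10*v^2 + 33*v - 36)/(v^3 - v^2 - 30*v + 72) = (v - 3)/(v + 6)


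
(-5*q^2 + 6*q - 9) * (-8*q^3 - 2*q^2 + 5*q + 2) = 40*q^5 - 38*q^4 + 35*q^3 + 38*q^2 - 33*q - 18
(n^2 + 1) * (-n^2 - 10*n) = -n^4 - 10*n^3 - n^2 - 10*n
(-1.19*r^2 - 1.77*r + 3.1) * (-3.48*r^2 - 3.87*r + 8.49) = 4.1412*r^4 + 10.7649*r^3 - 14.0412*r^2 - 27.0243*r + 26.319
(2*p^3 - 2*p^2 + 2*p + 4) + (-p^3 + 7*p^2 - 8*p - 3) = p^3 + 5*p^2 - 6*p + 1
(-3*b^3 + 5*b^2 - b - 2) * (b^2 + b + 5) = -3*b^5 + 2*b^4 - 11*b^3 + 22*b^2 - 7*b - 10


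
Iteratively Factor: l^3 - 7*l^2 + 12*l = (l - 3)*(l^2 - 4*l) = (l - 4)*(l - 3)*(l)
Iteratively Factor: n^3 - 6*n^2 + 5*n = (n - 5)*(n^2 - n) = n*(n - 5)*(n - 1)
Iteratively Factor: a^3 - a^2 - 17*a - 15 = (a + 1)*(a^2 - 2*a - 15) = (a - 5)*(a + 1)*(a + 3)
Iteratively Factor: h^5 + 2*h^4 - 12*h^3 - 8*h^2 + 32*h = (h)*(h^4 + 2*h^3 - 12*h^2 - 8*h + 32) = h*(h + 4)*(h^3 - 2*h^2 - 4*h + 8) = h*(h + 2)*(h + 4)*(h^2 - 4*h + 4) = h*(h - 2)*(h + 2)*(h + 4)*(h - 2)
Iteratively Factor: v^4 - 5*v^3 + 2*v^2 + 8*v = (v - 2)*(v^3 - 3*v^2 - 4*v) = v*(v - 2)*(v^2 - 3*v - 4) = v*(v - 4)*(v - 2)*(v + 1)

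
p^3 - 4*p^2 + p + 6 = (p - 3)*(p - 2)*(p + 1)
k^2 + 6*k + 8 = (k + 2)*(k + 4)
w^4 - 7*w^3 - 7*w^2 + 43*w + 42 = (w - 7)*(w - 3)*(w + 1)*(w + 2)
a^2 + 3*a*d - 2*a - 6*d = (a - 2)*(a + 3*d)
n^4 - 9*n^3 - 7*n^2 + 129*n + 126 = (n - 7)*(n - 6)*(n + 1)*(n + 3)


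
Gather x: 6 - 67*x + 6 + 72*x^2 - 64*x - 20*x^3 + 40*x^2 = -20*x^3 + 112*x^2 - 131*x + 12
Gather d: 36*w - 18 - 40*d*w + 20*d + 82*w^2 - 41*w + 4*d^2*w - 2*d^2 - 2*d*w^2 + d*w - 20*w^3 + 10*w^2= d^2*(4*w - 2) + d*(-2*w^2 - 39*w + 20) - 20*w^3 + 92*w^2 - 5*w - 18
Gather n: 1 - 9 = -8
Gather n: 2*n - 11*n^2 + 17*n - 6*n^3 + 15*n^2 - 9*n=-6*n^3 + 4*n^2 + 10*n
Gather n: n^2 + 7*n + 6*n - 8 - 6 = n^2 + 13*n - 14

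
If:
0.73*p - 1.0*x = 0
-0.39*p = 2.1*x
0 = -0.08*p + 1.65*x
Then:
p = 0.00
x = 0.00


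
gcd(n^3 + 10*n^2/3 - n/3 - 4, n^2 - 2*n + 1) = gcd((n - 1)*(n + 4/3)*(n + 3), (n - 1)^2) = n - 1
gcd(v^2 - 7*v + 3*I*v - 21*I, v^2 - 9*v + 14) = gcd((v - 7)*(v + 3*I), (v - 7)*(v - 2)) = v - 7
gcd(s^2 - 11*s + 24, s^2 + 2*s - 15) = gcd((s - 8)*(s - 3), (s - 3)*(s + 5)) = s - 3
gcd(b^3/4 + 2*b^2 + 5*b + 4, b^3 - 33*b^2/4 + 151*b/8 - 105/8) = 1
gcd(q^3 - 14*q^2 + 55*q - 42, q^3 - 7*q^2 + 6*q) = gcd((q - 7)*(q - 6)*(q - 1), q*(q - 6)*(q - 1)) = q^2 - 7*q + 6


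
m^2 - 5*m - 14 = (m - 7)*(m + 2)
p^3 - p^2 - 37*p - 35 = (p - 7)*(p + 1)*(p + 5)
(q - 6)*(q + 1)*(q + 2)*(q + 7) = q^4 + 4*q^3 - 37*q^2 - 124*q - 84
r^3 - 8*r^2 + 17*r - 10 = (r - 5)*(r - 2)*(r - 1)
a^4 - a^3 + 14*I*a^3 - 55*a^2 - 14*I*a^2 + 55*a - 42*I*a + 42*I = (a + 6*I)*(a + 7*I)*(-I*a + 1)*(I*a - I)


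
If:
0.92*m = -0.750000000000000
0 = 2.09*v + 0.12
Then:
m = -0.82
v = -0.06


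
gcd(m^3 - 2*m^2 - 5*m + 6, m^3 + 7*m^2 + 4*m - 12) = m^2 + m - 2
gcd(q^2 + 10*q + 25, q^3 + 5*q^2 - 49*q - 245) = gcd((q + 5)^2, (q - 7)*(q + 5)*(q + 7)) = q + 5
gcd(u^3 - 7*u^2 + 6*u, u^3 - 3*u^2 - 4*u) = u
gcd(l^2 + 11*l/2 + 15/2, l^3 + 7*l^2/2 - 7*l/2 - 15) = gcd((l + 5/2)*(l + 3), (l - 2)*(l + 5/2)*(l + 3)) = l^2 + 11*l/2 + 15/2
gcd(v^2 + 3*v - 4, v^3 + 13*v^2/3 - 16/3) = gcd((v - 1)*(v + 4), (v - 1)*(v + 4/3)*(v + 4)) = v^2 + 3*v - 4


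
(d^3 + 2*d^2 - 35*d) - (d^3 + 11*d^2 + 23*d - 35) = -9*d^2 - 58*d + 35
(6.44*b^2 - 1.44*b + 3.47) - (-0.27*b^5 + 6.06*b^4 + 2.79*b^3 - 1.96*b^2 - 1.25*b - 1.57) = 0.27*b^5 - 6.06*b^4 - 2.79*b^3 + 8.4*b^2 - 0.19*b + 5.04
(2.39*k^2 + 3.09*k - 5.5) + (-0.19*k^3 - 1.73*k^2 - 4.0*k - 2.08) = -0.19*k^3 + 0.66*k^2 - 0.91*k - 7.58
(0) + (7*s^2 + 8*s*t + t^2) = 7*s^2 + 8*s*t + t^2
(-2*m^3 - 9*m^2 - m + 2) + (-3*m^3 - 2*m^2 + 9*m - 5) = -5*m^3 - 11*m^2 + 8*m - 3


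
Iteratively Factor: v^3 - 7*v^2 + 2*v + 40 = (v - 5)*(v^2 - 2*v - 8) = (v - 5)*(v + 2)*(v - 4)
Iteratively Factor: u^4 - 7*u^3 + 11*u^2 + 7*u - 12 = (u - 4)*(u^3 - 3*u^2 - u + 3) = (u - 4)*(u + 1)*(u^2 - 4*u + 3) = (u - 4)*(u - 1)*(u + 1)*(u - 3)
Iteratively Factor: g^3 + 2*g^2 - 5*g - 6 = (g - 2)*(g^2 + 4*g + 3) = (g - 2)*(g + 1)*(g + 3)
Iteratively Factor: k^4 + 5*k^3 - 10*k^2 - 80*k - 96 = (k + 3)*(k^3 + 2*k^2 - 16*k - 32) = (k + 3)*(k + 4)*(k^2 - 2*k - 8) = (k + 2)*(k + 3)*(k + 4)*(k - 4)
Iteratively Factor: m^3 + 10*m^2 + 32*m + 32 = (m + 2)*(m^2 + 8*m + 16) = (m + 2)*(m + 4)*(m + 4)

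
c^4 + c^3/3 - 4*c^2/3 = c^2*(c - 1)*(c + 4/3)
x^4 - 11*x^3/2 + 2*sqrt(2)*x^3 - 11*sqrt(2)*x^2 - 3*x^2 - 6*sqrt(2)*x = x*(x - 6)*(x + 1/2)*(x + 2*sqrt(2))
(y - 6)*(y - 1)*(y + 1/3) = y^3 - 20*y^2/3 + 11*y/3 + 2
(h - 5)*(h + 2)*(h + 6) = h^3 + 3*h^2 - 28*h - 60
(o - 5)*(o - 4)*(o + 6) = o^3 - 3*o^2 - 34*o + 120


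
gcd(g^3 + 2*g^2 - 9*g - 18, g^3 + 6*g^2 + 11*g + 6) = g^2 + 5*g + 6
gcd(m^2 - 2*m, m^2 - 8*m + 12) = m - 2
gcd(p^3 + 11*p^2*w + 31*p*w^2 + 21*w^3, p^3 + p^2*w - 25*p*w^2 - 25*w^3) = p + w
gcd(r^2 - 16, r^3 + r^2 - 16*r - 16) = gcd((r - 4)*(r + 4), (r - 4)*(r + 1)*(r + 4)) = r^2 - 16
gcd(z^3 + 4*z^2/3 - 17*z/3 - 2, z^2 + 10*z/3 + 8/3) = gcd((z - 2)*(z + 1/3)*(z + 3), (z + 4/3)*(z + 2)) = 1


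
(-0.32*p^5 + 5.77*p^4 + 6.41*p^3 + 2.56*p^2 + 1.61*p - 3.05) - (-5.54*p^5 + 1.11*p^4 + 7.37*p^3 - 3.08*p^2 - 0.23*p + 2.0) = 5.22*p^5 + 4.66*p^4 - 0.96*p^3 + 5.64*p^2 + 1.84*p - 5.05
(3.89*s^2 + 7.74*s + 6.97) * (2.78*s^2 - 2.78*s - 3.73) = 10.8142*s^4 + 10.703*s^3 - 16.6503*s^2 - 48.2468*s - 25.9981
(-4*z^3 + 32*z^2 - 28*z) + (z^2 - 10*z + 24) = -4*z^3 + 33*z^2 - 38*z + 24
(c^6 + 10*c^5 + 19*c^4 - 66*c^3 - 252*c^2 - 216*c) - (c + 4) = c^6 + 10*c^5 + 19*c^4 - 66*c^3 - 252*c^2 - 217*c - 4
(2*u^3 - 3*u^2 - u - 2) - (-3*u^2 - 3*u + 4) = 2*u^3 + 2*u - 6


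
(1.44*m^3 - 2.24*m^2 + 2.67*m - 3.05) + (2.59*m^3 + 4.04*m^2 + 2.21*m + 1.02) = 4.03*m^3 + 1.8*m^2 + 4.88*m - 2.03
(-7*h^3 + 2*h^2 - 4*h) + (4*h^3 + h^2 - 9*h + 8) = -3*h^3 + 3*h^2 - 13*h + 8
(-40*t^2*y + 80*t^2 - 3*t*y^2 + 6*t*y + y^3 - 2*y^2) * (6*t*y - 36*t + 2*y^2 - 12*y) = -240*t^3*y^2 + 1920*t^3*y - 2880*t^3 - 98*t^2*y^3 + 784*t^2*y^2 - 1176*t^2*y + 2*y^5 - 16*y^4 + 24*y^3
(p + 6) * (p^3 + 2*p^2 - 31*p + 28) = p^4 + 8*p^3 - 19*p^2 - 158*p + 168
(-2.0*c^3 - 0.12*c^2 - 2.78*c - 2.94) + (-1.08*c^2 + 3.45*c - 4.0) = -2.0*c^3 - 1.2*c^2 + 0.67*c - 6.94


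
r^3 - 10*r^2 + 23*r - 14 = (r - 7)*(r - 2)*(r - 1)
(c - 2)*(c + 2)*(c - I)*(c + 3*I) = c^4 + 2*I*c^3 - c^2 - 8*I*c - 12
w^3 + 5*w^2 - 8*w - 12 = (w - 2)*(w + 1)*(w + 6)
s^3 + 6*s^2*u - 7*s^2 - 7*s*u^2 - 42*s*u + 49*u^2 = (s - 7)*(s - u)*(s + 7*u)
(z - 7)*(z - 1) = z^2 - 8*z + 7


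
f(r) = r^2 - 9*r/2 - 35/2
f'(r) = 2*r - 9/2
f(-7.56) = 73.67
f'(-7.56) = -19.62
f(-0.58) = -14.55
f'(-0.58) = -5.66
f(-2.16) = -3.11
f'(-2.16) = -8.82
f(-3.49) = 10.39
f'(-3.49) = -11.48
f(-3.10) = 6.06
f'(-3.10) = -10.70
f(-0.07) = -17.18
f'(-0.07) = -4.64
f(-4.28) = 20.08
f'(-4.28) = -13.06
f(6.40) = -5.34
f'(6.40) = 8.30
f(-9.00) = 104.00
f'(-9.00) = -22.50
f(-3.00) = 5.00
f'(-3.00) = -10.50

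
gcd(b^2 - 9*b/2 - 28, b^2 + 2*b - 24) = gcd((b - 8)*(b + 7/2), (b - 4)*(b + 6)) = 1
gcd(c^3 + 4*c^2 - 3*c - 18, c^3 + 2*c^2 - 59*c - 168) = c + 3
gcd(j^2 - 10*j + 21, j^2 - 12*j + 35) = j - 7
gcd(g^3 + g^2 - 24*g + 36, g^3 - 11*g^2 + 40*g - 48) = g - 3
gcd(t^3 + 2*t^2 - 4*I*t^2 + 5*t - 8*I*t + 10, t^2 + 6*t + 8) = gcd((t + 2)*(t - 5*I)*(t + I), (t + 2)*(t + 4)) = t + 2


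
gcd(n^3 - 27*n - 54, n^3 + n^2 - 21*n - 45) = n^2 + 6*n + 9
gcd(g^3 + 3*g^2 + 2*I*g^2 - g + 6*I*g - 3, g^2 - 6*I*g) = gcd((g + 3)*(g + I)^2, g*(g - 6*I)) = 1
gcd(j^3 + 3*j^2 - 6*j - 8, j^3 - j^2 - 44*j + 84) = j - 2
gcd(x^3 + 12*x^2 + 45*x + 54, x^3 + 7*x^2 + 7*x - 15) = x + 3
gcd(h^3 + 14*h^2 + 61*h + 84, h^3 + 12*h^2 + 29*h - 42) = h + 7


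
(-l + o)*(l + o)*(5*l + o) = -5*l^3 - l^2*o + 5*l*o^2 + o^3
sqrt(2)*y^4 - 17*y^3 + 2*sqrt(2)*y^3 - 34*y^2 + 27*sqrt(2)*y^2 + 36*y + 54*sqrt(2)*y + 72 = (y + 2)*(y - 6*sqrt(2))*(y - 3*sqrt(2))*(sqrt(2)*y + 1)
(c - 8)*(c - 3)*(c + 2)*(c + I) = c^4 - 9*c^3 + I*c^3 + 2*c^2 - 9*I*c^2 + 48*c + 2*I*c + 48*I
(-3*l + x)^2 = 9*l^2 - 6*l*x + x^2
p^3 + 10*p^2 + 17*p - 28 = (p - 1)*(p + 4)*(p + 7)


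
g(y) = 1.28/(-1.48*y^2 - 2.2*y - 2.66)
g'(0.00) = 0.40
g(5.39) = -0.02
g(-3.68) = -0.09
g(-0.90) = -0.68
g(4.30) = -0.03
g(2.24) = -0.09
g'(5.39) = 0.01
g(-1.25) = -0.58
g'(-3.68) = -0.05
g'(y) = 1.28*(2.96*y + 2.2)/(-1.48*y^2 - 2.2*y - 2.66)^2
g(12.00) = -0.01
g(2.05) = -0.10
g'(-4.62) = -0.03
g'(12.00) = 0.00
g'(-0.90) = -0.17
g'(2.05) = 0.06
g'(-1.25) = -0.39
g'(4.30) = 0.01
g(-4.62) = -0.05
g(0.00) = -0.48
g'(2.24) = 0.05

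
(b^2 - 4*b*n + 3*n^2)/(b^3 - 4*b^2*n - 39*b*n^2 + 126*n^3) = (b - n)/(b^2 - b*n - 42*n^2)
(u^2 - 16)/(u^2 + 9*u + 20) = (u - 4)/(u + 5)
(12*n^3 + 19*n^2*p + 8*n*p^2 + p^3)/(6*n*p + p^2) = (12*n^3 + 19*n^2*p + 8*n*p^2 + p^3)/(p*(6*n + p))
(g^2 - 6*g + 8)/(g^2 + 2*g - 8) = (g - 4)/(g + 4)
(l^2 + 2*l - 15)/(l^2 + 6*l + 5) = (l - 3)/(l + 1)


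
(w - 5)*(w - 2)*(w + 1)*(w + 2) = w^4 - 4*w^3 - 9*w^2 + 16*w + 20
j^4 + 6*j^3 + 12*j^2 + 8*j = j*(j + 2)^3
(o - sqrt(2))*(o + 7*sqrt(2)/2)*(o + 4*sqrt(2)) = o^3 + 13*sqrt(2)*o^2/2 + 13*o - 28*sqrt(2)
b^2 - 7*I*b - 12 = (b - 4*I)*(b - 3*I)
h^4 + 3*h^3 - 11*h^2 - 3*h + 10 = (h - 2)*(h - 1)*(h + 1)*(h + 5)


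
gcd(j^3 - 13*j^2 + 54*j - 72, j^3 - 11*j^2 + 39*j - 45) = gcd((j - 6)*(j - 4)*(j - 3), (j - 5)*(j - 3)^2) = j - 3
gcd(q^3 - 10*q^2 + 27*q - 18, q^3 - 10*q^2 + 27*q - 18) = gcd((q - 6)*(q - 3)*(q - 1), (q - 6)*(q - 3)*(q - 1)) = q^3 - 10*q^2 + 27*q - 18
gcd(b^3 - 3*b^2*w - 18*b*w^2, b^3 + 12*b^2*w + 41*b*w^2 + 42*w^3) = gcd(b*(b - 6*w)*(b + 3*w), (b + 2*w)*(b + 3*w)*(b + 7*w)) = b + 3*w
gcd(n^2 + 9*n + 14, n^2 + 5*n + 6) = n + 2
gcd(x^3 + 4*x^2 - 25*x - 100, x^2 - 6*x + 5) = x - 5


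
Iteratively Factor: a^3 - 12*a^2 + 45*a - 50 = (a - 5)*(a^2 - 7*a + 10) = (a - 5)*(a - 2)*(a - 5)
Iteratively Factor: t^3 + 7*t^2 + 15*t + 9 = (t + 1)*(t^2 + 6*t + 9) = (t + 1)*(t + 3)*(t + 3)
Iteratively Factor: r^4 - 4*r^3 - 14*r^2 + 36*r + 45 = (r + 1)*(r^3 - 5*r^2 - 9*r + 45) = (r - 3)*(r + 1)*(r^2 - 2*r - 15) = (r - 5)*(r - 3)*(r + 1)*(r + 3)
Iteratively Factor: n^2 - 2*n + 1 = (n - 1)*(n - 1)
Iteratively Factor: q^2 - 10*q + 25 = (q - 5)*(q - 5)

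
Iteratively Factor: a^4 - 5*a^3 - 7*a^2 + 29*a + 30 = (a + 2)*(a^3 - 7*a^2 + 7*a + 15) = (a - 3)*(a + 2)*(a^2 - 4*a - 5) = (a - 5)*(a - 3)*(a + 2)*(a + 1)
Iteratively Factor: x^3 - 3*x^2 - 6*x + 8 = (x - 1)*(x^2 - 2*x - 8) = (x - 4)*(x - 1)*(x + 2)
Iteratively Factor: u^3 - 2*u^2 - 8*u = (u + 2)*(u^2 - 4*u) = u*(u + 2)*(u - 4)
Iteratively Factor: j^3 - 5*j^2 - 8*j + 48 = (j - 4)*(j^2 - j - 12) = (j - 4)^2*(j + 3)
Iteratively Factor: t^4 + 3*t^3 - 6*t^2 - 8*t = (t + 1)*(t^3 + 2*t^2 - 8*t) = (t + 1)*(t + 4)*(t^2 - 2*t) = (t - 2)*(t + 1)*(t + 4)*(t)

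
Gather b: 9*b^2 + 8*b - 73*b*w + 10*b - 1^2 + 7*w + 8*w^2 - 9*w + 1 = 9*b^2 + b*(18 - 73*w) + 8*w^2 - 2*w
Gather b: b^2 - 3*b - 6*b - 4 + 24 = b^2 - 9*b + 20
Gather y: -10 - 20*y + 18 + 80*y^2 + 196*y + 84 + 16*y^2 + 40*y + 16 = 96*y^2 + 216*y + 108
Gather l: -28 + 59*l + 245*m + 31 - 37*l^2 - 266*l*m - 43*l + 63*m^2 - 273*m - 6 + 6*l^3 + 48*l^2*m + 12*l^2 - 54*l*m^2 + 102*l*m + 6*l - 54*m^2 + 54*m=6*l^3 + l^2*(48*m - 25) + l*(-54*m^2 - 164*m + 22) + 9*m^2 + 26*m - 3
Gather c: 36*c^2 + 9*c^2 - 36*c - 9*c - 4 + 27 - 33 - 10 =45*c^2 - 45*c - 20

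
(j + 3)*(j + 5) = j^2 + 8*j + 15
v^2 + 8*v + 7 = (v + 1)*(v + 7)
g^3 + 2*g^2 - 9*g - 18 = (g - 3)*(g + 2)*(g + 3)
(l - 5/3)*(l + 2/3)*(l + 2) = l^3 + l^2 - 28*l/9 - 20/9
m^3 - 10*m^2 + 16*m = m*(m - 8)*(m - 2)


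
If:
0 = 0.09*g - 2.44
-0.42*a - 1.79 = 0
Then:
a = -4.26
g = 27.11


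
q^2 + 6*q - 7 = (q - 1)*(q + 7)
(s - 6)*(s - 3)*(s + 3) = s^3 - 6*s^2 - 9*s + 54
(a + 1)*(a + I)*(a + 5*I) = a^3 + a^2 + 6*I*a^2 - 5*a + 6*I*a - 5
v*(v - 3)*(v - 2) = v^3 - 5*v^2 + 6*v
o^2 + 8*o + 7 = (o + 1)*(o + 7)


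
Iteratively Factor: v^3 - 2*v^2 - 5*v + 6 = (v + 2)*(v^2 - 4*v + 3) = (v - 1)*(v + 2)*(v - 3)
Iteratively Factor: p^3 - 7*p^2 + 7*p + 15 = (p + 1)*(p^2 - 8*p + 15) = (p - 3)*(p + 1)*(p - 5)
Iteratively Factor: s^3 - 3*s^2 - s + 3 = (s + 1)*(s^2 - 4*s + 3) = (s - 3)*(s + 1)*(s - 1)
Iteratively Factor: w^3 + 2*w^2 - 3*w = (w - 1)*(w^2 + 3*w) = w*(w - 1)*(w + 3)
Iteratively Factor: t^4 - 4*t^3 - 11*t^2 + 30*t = (t)*(t^3 - 4*t^2 - 11*t + 30) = t*(t + 3)*(t^2 - 7*t + 10) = t*(t - 2)*(t + 3)*(t - 5)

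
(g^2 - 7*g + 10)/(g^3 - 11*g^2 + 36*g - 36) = (g - 5)/(g^2 - 9*g + 18)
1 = 1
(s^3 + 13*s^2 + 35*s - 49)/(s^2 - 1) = (s^2 + 14*s + 49)/(s + 1)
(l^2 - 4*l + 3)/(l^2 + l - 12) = (l - 1)/(l + 4)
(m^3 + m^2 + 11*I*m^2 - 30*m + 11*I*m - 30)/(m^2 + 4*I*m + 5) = (m^2 + m*(1 + 6*I) + 6*I)/(m - I)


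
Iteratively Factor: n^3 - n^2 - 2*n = (n + 1)*(n^2 - 2*n) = (n - 2)*(n + 1)*(n)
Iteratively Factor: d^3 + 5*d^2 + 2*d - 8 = (d - 1)*(d^2 + 6*d + 8) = (d - 1)*(d + 4)*(d + 2)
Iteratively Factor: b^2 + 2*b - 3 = (b + 3)*(b - 1)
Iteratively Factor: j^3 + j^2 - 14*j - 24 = (j - 4)*(j^2 + 5*j + 6) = (j - 4)*(j + 3)*(j + 2)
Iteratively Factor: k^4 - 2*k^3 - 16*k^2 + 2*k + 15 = (k + 1)*(k^3 - 3*k^2 - 13*k + 15) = (k - 5)*(k + 1)*(k^2 + 2*k - 3) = (k - 5)*(k + 1)*(k + 3)*(k - 1)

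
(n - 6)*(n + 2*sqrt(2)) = n^2 - 6*n + 2*sqrt(2)*n - 12*sqrt(2)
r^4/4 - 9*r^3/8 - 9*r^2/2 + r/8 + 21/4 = (r/4 + 1/2)*(r - 7)*(r - 1)*(r + 3/2)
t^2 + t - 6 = (t - 2)*(t + 3)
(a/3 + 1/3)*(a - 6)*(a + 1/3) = a^3/3 - 14*a^2/9 - 23*a/9 - 2/3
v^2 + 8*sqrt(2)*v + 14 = (v + sqrt(2))*(v + 7*sqrt(2))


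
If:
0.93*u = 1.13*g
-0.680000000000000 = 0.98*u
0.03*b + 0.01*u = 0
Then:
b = 0.23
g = -0.57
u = -0.69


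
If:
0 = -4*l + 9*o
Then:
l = 9*o/4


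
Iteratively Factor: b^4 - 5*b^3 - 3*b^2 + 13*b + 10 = (b - 5)*(b^3 - 3*b - 2) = (b - 5)*(b - 2)*(b^2 + 2*b + 1) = (b - 5)*(b - 2)*(b + 1)*(b + 1)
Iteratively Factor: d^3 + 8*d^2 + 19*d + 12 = (d + 3)*(d^2 + 5*d + 4) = (d + 1)*(d + 3)*(d + 4)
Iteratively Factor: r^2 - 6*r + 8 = (r - 4)*(r - 2)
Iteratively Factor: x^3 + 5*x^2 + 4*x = (x + 4)*(x^2 + x) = (x + 1)*(x + 4)*(x)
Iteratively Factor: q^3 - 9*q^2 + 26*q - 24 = (q - 3)*(q^2 - 6*q + 8) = (q - 3)*(q - 2)*(q - 4)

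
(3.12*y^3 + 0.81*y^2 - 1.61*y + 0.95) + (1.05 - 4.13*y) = 3.12*y^3 + 0.81*y^2 - 5.74*y + 2.0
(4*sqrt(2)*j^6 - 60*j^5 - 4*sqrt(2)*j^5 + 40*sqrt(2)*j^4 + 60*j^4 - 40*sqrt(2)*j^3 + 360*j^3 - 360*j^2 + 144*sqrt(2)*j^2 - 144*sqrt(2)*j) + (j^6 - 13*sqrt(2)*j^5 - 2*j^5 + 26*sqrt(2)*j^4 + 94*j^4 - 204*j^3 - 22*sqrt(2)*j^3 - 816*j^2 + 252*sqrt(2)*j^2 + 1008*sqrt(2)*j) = j^6 + 4*sqrt(2)*j^6 - 62*j^5 - 17*sqrt(2)*j^5 + 66*sqrt(2)*j^4 + 154*j^4 - 62*sqrt(2)*j^3 + 156*j^3 - 1176*j^2 + 396*sqrt(2)*j^2 + 864*sqrt(2)*j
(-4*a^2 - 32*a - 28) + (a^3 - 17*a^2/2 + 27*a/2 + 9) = a^3 - 25*a^2/2 - 37*a/2 - 19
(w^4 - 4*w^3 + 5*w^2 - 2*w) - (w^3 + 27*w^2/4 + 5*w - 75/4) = w^4 - 5*w^3 - 7*w^2/4 - 7*w + 75/4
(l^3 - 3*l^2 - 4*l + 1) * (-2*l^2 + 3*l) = -2*l^5 + 9*l^4 - l^3 - 14*l^2 + 3*l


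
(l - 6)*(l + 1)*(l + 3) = l^3 - 2*l^2 - 21*l - 18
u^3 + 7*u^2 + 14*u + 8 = (u + 1)*(u + 2)*(u + 4)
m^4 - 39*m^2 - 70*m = m*(m - 7)*(m + 2)*(m + 5)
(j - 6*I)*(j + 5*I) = j^2 - I*j + 30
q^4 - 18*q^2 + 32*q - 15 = (q - 3)*(q - 1)^2*(q + 5)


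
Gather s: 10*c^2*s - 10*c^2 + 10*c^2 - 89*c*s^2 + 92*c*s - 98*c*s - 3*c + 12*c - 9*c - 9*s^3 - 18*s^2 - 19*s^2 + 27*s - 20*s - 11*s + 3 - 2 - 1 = -9*s^3 + s^2*(-89*c - 37) + s*(10*c^2 - 6*c - 4)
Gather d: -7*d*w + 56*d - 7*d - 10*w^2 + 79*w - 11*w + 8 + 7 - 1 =d*(49 - 7*w) - 10*w^2 + 68*w + 14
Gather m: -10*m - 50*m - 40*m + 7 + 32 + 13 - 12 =40 - 100*m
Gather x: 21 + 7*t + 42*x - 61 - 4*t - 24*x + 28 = 3*t + 18*x - 12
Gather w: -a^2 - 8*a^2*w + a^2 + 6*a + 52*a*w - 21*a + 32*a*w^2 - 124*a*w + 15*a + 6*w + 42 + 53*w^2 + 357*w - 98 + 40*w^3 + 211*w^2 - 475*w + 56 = 40*w^3 + w^2*(32*a + 264) + w*(-8*a^2 - 72*a - 112)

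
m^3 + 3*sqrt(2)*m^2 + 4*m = m*(m + sqrt(2))*(m + 2*sqrt(2))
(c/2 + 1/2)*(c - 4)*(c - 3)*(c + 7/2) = c^4/2 - 5*c^3/4 - 8*c^2 + 59*c/4 + 21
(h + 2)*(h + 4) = h^2 + 6*h + 8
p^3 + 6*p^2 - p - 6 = (p - 1)*(p + 1)*(p + 6)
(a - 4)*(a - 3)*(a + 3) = a^3 - 4*a^2 - 9*a + 36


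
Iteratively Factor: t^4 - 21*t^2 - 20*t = (t + 4)*(t^3 - 4*t^2 - 5*t) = t*(t + 4)*(t^2 - 4*t - 5) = t*(t - 5)*(t + 4)*(t + 1)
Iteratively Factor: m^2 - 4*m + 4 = (m - 2)*(m - 2)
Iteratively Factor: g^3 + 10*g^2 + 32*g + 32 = (g + 4)*(g^2 + 6*g + 8) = (g + 2)*(g + 4)*(g + 4)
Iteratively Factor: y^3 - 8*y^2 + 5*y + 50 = (y - 5)*(y^2 - 3*y - 10) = (y - 5)*(y + 2)*(y - 5)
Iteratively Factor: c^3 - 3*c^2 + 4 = (c + 1)*(c^2 - 4*c + 4) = (c - 2)*(c + 1)*(c - 2)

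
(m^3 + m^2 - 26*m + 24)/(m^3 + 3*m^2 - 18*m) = (m^2 - 5*m + 4)/(m*(m - 3))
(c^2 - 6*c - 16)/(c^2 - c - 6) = (c - 8)/(c - 3)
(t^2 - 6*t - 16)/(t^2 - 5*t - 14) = (t - 8)/(t - 7)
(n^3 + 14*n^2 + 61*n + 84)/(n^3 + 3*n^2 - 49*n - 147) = (n + 4)/(n - 7)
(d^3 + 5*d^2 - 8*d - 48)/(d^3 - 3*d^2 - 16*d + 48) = (d + 4)/(d - 4)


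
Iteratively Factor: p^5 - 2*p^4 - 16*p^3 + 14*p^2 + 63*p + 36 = (p + 1)*(p^4 - 3*p^3 - 13*p^2 + 27*p + 36) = (p + 1)^2*(p^3 - 4*p^2 - 9*p + 36) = (p + 1)^2*(p + 3)*(p^2 - 7*p + 12) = (p - 3)*(p + 1)^2*(p + 3)*(p - 4)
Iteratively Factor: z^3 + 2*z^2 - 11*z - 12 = (z - 3)*(z^2 + 5*z + 4) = (z - 3)*(z + 1)*(z + 4)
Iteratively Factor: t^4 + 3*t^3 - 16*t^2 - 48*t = (t)*(t^3 + 3*t^2 - 16*t - 48) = t*(t + 4)*(t^2 - t - 12) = t*(t + 3)*(t + 4)*(t - 4)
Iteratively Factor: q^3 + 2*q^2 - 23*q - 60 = (q + 4)*(q^2 - 2*q - 15) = (q + 3)*(q + 4)*(q - 5)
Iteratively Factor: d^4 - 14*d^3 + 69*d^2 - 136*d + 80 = (d - 5)*(d^3 - 9*d^2 + 24*d - 16) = (d - 5)*(d - 4)*(d^2 - 5*d + 4) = (d - 5)*(d - 4)*(d - 1)*(d - 4)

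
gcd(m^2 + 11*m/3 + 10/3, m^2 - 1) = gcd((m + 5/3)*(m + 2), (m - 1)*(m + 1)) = 1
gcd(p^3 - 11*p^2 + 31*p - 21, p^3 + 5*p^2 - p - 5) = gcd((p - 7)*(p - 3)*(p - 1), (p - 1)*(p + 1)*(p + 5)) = p - 1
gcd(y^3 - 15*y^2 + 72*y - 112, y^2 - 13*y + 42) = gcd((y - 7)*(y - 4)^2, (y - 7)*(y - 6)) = y - 7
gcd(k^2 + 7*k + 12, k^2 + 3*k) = k + 3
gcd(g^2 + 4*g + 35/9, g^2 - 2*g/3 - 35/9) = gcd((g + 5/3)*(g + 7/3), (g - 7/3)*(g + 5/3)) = g + 5/3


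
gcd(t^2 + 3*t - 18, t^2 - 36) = t + 6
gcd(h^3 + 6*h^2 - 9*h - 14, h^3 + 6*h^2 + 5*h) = h + 1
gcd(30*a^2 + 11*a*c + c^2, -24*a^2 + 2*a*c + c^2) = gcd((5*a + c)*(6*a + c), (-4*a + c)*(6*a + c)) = 6*a + c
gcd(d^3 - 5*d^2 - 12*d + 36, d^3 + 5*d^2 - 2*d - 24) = d^2 + d - 6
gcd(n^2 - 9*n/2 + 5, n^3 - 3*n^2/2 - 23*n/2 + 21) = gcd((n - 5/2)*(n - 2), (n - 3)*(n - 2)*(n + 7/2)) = n - 2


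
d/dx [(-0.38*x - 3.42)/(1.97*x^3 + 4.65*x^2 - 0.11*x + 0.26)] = (1.4972*x^3 + 21.9792*x^2 + 31.806*x - 0.475)/(3.8809*x^6 + 18.321*x^5 + 21.1891*x^4 + 0.00139999999999985*x^3 + 2.4301*x^2 - 0.0572*x + 0.0676)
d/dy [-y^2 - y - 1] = -2*y - 1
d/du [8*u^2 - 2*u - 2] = 16*u - 2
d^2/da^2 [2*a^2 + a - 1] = 4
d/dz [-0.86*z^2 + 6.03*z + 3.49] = 6.03 - 1.72*z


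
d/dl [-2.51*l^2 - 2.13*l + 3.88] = -5.02*l - 2.13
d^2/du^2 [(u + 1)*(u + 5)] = 2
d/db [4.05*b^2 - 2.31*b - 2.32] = 8.1*b - 2.31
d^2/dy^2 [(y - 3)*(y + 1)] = 2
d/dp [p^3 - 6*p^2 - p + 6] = 3*p^2 - 12*p - 1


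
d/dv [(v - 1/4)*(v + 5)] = 2*v + 19/4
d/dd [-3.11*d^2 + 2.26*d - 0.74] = 2.26 - 6.22*d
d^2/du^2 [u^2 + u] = 2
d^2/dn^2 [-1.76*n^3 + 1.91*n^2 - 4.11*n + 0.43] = 3.82 - 10.56*n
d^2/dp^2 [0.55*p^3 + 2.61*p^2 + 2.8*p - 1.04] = 3.3*p + 5.22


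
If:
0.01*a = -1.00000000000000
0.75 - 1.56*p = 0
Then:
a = -100.00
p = 0.48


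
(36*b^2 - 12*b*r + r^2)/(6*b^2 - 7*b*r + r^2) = (-6*b + r)/(-b + r)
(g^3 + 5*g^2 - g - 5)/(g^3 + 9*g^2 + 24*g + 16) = (g^2 + 4*g - 5)/(g^2 + 8*g + 16)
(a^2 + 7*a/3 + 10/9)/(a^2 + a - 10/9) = (3*a + 2)/(3*a - 2)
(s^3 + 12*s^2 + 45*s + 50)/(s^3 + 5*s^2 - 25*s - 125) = (s + 2)/(s - 5)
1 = 1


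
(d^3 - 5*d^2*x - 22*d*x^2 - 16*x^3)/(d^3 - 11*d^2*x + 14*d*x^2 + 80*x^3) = (-d - x)/(-d + 5*x)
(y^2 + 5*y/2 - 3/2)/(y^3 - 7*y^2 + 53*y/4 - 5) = 2*(y + 3)/(2*y^2 - 13*y + 20)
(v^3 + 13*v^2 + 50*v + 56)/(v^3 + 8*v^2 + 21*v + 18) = (v^2 + 11*v + 28)/(v^2 + 6*v + 9)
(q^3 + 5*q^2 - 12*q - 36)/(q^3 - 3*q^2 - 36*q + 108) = (q + 2)/(q - 6)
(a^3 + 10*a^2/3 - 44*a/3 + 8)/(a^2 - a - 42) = (3*a^2 - 8*a + 4)/(3*(a - 7))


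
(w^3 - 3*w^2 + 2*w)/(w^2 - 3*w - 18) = w*(-w^2 + 3*w - 2)/(-w^2 + 3*w + 18)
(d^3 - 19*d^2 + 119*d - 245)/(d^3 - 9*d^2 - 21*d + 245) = (d - 5)/(d + 5)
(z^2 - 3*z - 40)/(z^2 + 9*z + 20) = (z - 8)/(z + 4)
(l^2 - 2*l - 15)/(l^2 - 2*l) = (l^2 - 2*l - 15)/(l*(l - 2))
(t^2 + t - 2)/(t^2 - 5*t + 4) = (t + 2)/(t - 4)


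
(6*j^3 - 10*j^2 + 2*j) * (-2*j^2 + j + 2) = -12*j^5 + 26*j^4 - 2*j^3 - 18*j^2 + 4*j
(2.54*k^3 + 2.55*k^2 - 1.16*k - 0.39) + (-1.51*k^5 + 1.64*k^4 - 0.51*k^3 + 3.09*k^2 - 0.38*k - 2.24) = -1.51*k^5 + 1.64*k^4 + 2.03*k^3 + 5.64*k^2 - 1.54*k - 2.63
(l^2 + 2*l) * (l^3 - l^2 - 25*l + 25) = l^5 + l^4 - 27*l^3 - 25*l^2 + 50*l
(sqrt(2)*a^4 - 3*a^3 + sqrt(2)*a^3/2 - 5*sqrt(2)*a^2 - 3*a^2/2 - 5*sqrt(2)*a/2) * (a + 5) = sqrt(2)*a^5 - 3*a^4 + 11*sqrt(2)*a^4/2 - 33*a^3/2 - 5*sqrt(2)*a^3/2 - 55*sqrt(2)*a^2/2 - 15*a^2/2 - 25*sqrt(2)*a/2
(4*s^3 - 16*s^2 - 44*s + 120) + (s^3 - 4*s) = 5*s^3 - 16*s^2 - 48*s + 120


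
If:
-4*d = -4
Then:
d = 1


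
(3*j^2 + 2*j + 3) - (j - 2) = 3*j^2 + j + 5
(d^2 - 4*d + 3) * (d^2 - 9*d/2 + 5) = d^4 - 17*d^3/2 + 26*d^2 - 67*d/2 + 15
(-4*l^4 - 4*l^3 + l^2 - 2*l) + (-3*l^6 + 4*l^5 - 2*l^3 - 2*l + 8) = -3*l^6 + 4*l^5 - 4*l^4 - 6*l^3 + l^2 - 4*l + 8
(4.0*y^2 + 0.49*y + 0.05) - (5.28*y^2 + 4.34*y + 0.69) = -1.28*y^2 - 3.85*y - 0.64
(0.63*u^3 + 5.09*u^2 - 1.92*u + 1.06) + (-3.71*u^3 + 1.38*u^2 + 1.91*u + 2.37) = -3.08*u^3 + 6.47*u^2 - 0.01*u + 3.43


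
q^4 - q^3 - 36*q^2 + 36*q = q*(q - 6)*(q - 1)*(q + 6)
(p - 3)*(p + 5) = p^2 + 2*p - 15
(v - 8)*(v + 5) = v^2 - 3*v - 40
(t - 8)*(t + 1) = t^2 - 7*t - 8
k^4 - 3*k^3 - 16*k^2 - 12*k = k*(k - 6)*(k + 1)*(k + 2)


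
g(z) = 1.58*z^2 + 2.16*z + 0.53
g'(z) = 3.16*z + 2.16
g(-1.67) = 1.33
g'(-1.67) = -3.12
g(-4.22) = 19.55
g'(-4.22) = -11.18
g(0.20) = 1.03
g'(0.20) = 2.79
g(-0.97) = -0.08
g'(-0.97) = -0.91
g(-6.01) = 44.62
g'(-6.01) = -16.83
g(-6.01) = 44.62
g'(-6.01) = -16.83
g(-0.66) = -0.21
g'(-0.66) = 0.07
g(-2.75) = 6.54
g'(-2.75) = -6.53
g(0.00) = 0.53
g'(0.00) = 2.16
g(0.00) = 0.53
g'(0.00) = 2.16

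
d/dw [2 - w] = -1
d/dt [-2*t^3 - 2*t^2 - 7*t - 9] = -6*t^2 - 4*t - 7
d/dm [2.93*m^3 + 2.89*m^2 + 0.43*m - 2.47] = 8.79*m^2 + 5.78*m + 0.43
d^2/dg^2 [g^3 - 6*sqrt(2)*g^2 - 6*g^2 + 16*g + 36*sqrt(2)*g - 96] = 6*g - 12*sqrt(2) - 12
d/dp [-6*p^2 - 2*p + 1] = -12*p - 2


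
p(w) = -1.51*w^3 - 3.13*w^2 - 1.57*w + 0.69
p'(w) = -4.53*w^2 - 6.26*w - 1.57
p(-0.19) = 0.89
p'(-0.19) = -0.54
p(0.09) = 0.52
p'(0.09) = -2.17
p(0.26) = 0.04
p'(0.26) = -3.50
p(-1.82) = 2.28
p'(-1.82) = -5.18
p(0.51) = -1.13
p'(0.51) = -5.94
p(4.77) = -241.90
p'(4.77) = -134.50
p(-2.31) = 6.23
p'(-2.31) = -11.28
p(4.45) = -201.34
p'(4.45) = -119.13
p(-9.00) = 862.08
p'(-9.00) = -312.16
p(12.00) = -3078.15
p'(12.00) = -729.01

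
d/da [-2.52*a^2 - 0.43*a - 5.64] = -5.04*a - 0.43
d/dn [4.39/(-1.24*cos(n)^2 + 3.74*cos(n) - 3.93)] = (16.4186 - 10.8872*cos(n))*sin(n)/(1.24*cos(n)^2 - 3.74*cos(n) + 3.93)^2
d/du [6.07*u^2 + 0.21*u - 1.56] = 12.14*u + 0.21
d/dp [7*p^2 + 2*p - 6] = 14*p + 2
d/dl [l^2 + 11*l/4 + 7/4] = 2*l + 11/4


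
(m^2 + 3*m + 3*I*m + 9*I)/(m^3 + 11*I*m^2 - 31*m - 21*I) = (m + 3)/(m^2 + 8*I*m - 7)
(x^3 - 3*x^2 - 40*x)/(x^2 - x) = (x^2 - 3*x - 40)/(x - 1)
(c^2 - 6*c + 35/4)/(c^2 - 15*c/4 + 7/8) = 2*(2*c - 5)/(4*c - 1)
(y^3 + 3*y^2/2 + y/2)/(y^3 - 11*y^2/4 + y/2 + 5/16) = 8*y*(2*y^2 + 3*y + 1)/(16*y^3 - 44*y^2 + 8*y + 5)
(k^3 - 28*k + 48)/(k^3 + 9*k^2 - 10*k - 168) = (k - 2)/(k + 7)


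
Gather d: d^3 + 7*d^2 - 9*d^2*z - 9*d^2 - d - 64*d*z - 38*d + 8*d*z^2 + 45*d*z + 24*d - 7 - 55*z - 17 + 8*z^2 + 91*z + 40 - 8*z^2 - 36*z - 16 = d^3 + d^2*(-9*z - 2) + d*(8*z^2 - 19*z - 15)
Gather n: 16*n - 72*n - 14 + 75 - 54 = 7 - 56*n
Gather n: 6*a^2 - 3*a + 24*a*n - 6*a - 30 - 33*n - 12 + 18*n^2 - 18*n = 6*a^2 - 9*a + 18*n^2 + n*(24*a - 51) - 42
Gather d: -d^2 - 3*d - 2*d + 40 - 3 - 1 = -d^2 - 5*d + 36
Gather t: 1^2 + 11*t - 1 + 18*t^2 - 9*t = 18*t^2 + 2*t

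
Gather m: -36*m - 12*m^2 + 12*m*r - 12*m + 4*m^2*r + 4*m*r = m^2*(4*r - 12) + m*(16*r - 48)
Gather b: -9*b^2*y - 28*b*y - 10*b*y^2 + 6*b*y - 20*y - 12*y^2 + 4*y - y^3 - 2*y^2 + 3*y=-9*b^2*y + b*(-10*y^2 - 22*y) - y^3 - 14*y^2 - 13*y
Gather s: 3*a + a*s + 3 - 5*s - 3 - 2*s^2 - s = 3*a - 2*s^2 + s*(a - 6)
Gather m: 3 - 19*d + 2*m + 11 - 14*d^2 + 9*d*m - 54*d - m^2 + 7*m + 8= -14*d^2 - 73*d - m^2 + m*(9*d + 9) + 22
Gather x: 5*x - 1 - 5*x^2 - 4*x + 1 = -5*x^2 + x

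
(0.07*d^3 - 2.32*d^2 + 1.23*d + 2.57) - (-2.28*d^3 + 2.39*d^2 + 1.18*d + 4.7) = 2.35*d^3 - 4.71*d^2 + 0.05*d - 2.13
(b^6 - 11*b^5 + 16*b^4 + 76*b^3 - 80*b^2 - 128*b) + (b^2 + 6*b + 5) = b^6 - 11*b^5 + 16*b^4 + 76*b^3 - 79*b^2 - 122*b + 5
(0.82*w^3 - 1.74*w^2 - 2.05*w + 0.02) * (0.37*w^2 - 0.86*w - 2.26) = 0.3034*w^5 - 1.349*w^4 - 1.1153*w^3 + 5.7028*w^2 + 4.6158*w - 0.0452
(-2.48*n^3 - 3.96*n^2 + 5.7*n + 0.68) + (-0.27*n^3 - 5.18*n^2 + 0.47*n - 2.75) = -2.75*n^3 - 9.14*n^2 + 6.17*n - 2.07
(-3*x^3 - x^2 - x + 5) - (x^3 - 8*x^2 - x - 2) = -4*x^3 + 7*x^2 + 7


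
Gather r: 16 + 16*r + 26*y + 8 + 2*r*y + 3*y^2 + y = r*(2*y + 16) + 3*y^2 + 27*y + 24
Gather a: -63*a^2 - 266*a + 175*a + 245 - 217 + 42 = -63*a^2 - 91*a + 70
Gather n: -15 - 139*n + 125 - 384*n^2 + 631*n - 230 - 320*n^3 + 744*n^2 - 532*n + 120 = -320*n^3 + 360*n^2 - 40*n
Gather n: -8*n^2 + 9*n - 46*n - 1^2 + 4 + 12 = -8*n^2 - 37*n + 15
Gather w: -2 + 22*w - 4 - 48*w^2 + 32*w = -48*w^2 + 54*w - 6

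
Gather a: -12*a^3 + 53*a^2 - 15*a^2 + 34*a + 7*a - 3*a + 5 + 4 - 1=-12*a^3 + 38*a^2 + 38*a + 8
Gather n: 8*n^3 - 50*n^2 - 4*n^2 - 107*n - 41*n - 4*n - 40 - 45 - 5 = 8*n^3 - 54*n^2 - 152*n - 90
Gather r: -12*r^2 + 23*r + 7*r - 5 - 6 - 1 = -12*r^2 + 30*r - 12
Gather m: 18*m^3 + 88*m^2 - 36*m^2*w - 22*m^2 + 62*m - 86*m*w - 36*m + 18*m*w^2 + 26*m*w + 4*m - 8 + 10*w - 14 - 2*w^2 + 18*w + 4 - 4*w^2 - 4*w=18*m^3 + m^2*(66 - 36*w) + m*(18*w^2 - 60*w + 30) - 6*w^2 + 24*w - 18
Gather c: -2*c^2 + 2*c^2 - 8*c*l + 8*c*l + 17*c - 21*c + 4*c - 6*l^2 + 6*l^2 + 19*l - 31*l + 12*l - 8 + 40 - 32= 0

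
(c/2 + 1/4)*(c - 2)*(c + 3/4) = c^3/2 - 3*c^2/8 - 17*c/16 - 3/8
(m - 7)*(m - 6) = m^2 - 13*m + 42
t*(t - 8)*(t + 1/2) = t^3 - 15*t^2/2 - 4*t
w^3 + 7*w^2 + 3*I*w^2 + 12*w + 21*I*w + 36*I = (w + 3)*(w + 4)*(w + 3*I)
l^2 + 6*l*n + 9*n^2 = (l + 3*n)^2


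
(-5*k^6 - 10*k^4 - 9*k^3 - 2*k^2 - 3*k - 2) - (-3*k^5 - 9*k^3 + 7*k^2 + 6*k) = -5*k^6 + 3*k^5 - 10*k^4 - 9*k^2 - 9*k - 2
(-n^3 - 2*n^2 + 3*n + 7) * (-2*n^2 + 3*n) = 2*n^5 + n^4 - 12*n^3 - 5*n^2 + 21*n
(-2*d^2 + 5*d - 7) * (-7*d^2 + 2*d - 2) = 14*d^4 - 39*d^3 + 63*d^2 - 24*d + 14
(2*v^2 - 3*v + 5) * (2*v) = 4*v^3 - 6*v^2 + 10*v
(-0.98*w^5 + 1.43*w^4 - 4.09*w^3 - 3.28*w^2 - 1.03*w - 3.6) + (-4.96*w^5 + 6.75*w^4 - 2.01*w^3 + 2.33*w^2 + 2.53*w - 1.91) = -5.94*w^5 + 8.18*w^4 - 6.1*w^3 - 0.95*w^2 + 1.5*w - 5.51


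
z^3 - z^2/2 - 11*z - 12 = (z - 4)*(z + 3/2)*(z + 2)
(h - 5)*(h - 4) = h^2 - 9*h + 20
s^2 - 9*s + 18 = (s - 6)*(s - 3)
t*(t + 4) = t^2 + 4*t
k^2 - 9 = (k - 3)*(k + 3)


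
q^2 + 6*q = q*(q + 6)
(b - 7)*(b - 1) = b^2 - 8*b + 7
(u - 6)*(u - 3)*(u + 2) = u^3 - 7*u^2 + 36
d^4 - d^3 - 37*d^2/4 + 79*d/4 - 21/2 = (d - 2)*(d - 3/2)*(d - 1)*(d + 7/2)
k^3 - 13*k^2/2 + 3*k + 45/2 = (k - 5)*(k - 3)*(k + 3/2)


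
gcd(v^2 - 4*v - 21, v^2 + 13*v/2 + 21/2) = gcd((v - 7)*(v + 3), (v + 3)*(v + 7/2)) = v + 3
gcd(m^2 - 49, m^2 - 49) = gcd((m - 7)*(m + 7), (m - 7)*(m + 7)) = m^2 - 49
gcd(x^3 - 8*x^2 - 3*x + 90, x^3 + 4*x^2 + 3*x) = x + 3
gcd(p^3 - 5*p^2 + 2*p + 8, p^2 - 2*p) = p - 2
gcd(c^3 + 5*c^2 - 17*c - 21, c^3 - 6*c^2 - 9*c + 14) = 1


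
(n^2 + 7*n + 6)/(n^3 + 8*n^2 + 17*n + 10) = (n + 6)/(n^2 + 7*n + 10)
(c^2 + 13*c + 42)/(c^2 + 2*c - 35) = (c + 6)/(c - 5)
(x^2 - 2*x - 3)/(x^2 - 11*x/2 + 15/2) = 2*(x + 1)/(2*x - 5)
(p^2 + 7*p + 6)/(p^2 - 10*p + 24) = (p^2 + 7*p + 6)/(p^2 - 10*p + 24)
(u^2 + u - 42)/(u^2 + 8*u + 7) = (u - 6)/(u + 1)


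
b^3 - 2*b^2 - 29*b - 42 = (b - 7)*(b + 2)*(b + 3)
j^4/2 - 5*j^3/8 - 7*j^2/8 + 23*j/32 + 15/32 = (j/2 + 1/2)*(j - 3/2)*(j - 5/4)*(j + 1/2)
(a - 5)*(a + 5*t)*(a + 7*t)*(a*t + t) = a^4*t + 12*a^3*t^2 - 4*a^3*t + 35*a^2*t^3 - 48*a^2*t^2 - 5*a^2*t - 140*a*t^3 - 60*a*t^2 - 175*t^3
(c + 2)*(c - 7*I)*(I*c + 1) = I*c^3 + 8*c^2 + 2*I*c^2 + 16*c - 7*I*c - 14*I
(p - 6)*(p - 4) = p^2 - 10*p + 24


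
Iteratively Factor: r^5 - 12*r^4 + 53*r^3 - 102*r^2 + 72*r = (r - 4)*(r^4 - 8*r^3 + 21*r^2 - 18*r) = r*(r - 4)*(r^3 - 8*r^2 + 21*r - 18) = r*(r - 4)*(r - 3)*(r^2 - 5*r + 6) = r*(r - 4)*(r - 3)*(r - 2)*(r - 3)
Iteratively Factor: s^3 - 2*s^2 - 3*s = (s + 1)*(s^2 - 3*s) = s*(s + 1)*(s - 3)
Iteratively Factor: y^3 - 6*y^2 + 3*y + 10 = (y + 1)*(y^2 - 7*y + 10) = (y - 2)*(y + 1)*(y - 5)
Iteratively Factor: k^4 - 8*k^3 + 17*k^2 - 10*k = (k - 5)*(k^3 - 3*k^2 + 2*k) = k*(k - 5)*(k^2 - 3*k + 2) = k*(k - 5)*(k - 2)*(k - 1)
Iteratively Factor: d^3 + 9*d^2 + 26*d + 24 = (d + 2)*(d^2 + 7*d + 12) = (d + 2)*(d + 3)*(d + 4)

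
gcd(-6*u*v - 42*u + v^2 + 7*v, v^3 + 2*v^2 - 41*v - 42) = v + 7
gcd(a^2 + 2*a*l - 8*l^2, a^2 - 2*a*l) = a - 2*l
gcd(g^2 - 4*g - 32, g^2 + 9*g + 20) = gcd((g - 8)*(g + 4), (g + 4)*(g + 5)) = g + 4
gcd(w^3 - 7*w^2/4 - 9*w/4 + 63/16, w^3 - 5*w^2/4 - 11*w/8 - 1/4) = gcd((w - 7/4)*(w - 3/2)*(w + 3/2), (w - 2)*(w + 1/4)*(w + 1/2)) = 1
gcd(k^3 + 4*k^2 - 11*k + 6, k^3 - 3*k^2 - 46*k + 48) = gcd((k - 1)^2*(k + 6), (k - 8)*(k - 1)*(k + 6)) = k^2 + 5*k - 6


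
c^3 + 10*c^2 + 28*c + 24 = (c + 2)^2*(c + 6)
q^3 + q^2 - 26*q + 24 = (q - 4)*(q - 1)*(q + 6)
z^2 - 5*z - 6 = (z - 6)*(z + 1)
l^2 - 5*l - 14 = (l - 7)*(l + 2)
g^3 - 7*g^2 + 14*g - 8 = (g - 4)*(g - 2)*(g - 1)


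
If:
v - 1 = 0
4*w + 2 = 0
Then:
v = 1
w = -1/2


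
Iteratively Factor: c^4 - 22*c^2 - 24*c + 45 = (c - 5)*(c^3 + 5*c^2 + 3*c - 9) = (c - 5)*(c + 3)*(c^2 + 2*c - 3) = (c - 5)*(c - 1)*(c + 3)*(c + 3)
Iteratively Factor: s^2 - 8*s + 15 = (s - 5)*(s - 3)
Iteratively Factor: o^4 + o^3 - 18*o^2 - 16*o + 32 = (o + 2)*(o^3 - o^2 - 16*o + 16) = (o - 1)*(o + 2)*(o^2 - 16) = (o - 1)*(o + 2)*(o + 4)*(o - 4)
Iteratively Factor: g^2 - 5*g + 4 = (g - 4)*(g - 1)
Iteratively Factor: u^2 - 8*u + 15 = (u - 3)*(u - 5)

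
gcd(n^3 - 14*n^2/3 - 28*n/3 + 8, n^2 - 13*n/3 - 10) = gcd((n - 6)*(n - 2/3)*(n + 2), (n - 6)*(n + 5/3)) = n - 6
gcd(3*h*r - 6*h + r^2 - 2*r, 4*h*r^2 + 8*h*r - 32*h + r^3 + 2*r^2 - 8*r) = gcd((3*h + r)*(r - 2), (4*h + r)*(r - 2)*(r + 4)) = r - 2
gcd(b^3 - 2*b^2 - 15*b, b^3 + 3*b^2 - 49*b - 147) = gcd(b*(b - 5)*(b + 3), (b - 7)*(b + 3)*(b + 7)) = b + 3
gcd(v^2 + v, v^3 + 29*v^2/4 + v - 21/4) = v + 1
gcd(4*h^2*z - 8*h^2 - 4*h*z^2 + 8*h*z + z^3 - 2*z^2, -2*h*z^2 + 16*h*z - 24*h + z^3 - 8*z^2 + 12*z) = -2*h*z + 4*h + z^2 - 2*z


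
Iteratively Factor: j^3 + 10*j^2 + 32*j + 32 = (j + 4)*(j^2 + 6*j + 8) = (j + 4)^2*(j + 2)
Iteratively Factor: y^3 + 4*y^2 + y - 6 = (y - 1)*(y^2 + 5*y + 6) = (y - 1)*(y + 2)*(y + 3)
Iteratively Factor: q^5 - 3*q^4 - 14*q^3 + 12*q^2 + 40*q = (q - 5)*(q^4 + 2*q^3 - 4*q^2 - 8*q) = (q - 5)*(q + 2)*(q^3 - 4*q) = (q - 5)*(q - 2)*(q + 2)*(q^2 + 2*q) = q*(q - 5)*(q - 2)*(q + 2)*(q + 2)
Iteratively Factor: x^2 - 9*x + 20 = (x - 5)*(x - 4)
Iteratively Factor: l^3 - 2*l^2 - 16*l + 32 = (l + 4)*(l^2 - 6*l + 8) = (l - 2)*(l + 4)*(l - 4)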